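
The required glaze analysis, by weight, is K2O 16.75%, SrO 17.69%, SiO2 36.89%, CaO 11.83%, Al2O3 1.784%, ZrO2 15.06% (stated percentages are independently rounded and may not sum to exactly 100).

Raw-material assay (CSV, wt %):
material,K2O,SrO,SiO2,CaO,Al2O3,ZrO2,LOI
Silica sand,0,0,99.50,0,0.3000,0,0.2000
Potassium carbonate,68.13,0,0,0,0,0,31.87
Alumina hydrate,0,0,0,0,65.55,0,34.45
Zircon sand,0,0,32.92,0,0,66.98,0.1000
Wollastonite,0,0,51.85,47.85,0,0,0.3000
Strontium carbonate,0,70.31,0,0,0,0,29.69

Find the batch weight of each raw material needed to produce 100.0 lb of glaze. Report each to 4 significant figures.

Batch per 100.0 lb glaze:
  Silica sand: 16.75 lb
  Potassium carbonate: 24.59 lb
  Alumina hydrate: 2.645 lb
  Zircon sand: 22.48 lb
  Wollastonite: 24.72 lb
  Strontium carbonate: 25.16 lb
Total batch = 116.3 lb; LOI loss = 16.35 lb; yield = 85.95%

All internal work maintains full float precision at all times — the intermediate values are shown (rounded to 4 significant figures) within the worked lines. Each reported number takes exactly one rounding — derived quantities, which include ignition loss, glass mass, the yield, the six compositions, totals, are carried in full precision, as written in problem or answer, using the weight values on 100.0 lb of glass.
Per-oxide target masses for 100.0 lb glaze:
  K2O: 16.75% × 100.0 = 16.75 lb
  SrO: 17.69% × 100.0 = 17.69 lb
  SiO2: 36.89% × 100.0 = 36.89 lb
  CaO: 11.83% × 100.0 = 11.83 lb
  Al2O3: 1.784% × 100.0 = 1.784 lb
  ZrO2: 15.06% × 100.0 = 15.06 lb
Oxide-by-oxide audit given the weights on record, for the quoted basis mass (each sum matches its target mass within answer rounding):
  K2O: 24.59·0.6813 = 16.75 lb (target 16.75 lb)
  SrO: 25.16·0.7031 = 17.69 lb (target 17.69 lb)
  SiO2: 16.75·0.9950 + 22.48·0.3292 + 24.72·0.5185 = 36.88 lb (target 36.89 lb)
  CaO: 24.72·0.4785 = 11.83 lb (target 11.83 lb)
  Al2O3: 16.75·0.003000 + 2.645·0.6555 = 1.784 lb (target 1.784 lb)
  ZrO2: 22.48·0.6698 = 15.06 lb (target 15.06 lb)
Consistency of the glass mass: whole batch net of LOI = 100.0 lb (per-oxide target masses sum to 100.0 lb; against the stated basis, 100.0 lb — any gap is answer rounding).
Summing the batch: Σ batch = 116.3 lb; LOI removed, Σ of batch·LOI: 16.35 lb; glass ÷ batch gives a yield of 85.95%.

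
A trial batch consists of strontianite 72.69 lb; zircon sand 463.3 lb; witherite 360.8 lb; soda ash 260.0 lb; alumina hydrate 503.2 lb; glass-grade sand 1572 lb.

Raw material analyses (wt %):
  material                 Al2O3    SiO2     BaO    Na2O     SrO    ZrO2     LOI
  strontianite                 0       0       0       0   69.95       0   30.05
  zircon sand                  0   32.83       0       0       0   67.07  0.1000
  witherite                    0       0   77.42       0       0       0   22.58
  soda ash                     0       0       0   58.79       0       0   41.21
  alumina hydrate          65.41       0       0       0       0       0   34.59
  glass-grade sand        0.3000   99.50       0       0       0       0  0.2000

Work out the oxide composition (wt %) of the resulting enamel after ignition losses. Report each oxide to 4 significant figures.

The intermediate values are shown with 4-significant-digit rounding on the page; all arithmetic runs at full float precision from first step to last — each reported value undergoes a single rounding. Derived quantities, which include the six compositions, LOI, yield, totals, glass mass, are carried in full precision, precisely as stated by question or answer, from the weighed amounts on 2844 lb of glass.
Per-oxide mass from batch:
  Al2O3: 503.2·0.6541 + 1572·0.003000 = 333.9 lb
  SiO2: 463.3·0.3283 + 1572·0.9950 = 1716 lb
  BaO: 360.8·0.7742 = 279.3 lb
  Na2O: 260.0·0.5879 = 152.9 lb
  SrO: 72.69·0.6995 = 50.85 lb
  ZrO2: 463.3·0.6707 = 310.7 lb
LOI: 72.69·0.3005 + 463.3·0.001000 + 360.8·0.2258 + 260.0·0.4121 + 503.2·0.3459 + 1572·0.002000 = 388.1 lb
Glass mass = batch − LOI = 3232 − 388.1 = 2844 lb (= the summed oxide contributions)
percent by weight: oxide/glass ×100

Glass mass = 2844 lb (batch 3232 − LOI 388.1).
Composition: Al2O3 11.74%, SiO2 60.35%, BaO 9.822%, Na2O 5.375%, SrO 1.788%, ZrO2 10.93%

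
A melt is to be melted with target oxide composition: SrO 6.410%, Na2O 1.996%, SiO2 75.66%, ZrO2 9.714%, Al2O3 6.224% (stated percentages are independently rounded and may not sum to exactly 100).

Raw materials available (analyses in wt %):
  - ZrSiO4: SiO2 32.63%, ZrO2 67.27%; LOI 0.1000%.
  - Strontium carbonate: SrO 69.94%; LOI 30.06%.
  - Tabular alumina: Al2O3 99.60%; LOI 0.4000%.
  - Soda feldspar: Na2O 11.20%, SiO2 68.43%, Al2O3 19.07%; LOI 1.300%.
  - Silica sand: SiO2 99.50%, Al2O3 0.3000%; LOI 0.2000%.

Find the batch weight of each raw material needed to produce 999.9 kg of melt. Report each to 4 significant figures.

Batch per 999.9 kg melt:
  ZrSiO4: 144.4 kg
  Strontium carbonate: 91.64 kg
  Tabular alumina: 26.59 kg
  Soda feldspar: 178.2 kg
  Silica sand: 590.4 kg
Total batch = 1031 kg; LOI loss = 31.30 kg; yield = 96.97%

The working math holds full precision at each step — in-progress results are rounded to four significant figures when quoted; every reported result carries a single rounding — derived quantities (yield, five oxide percentages, glass mass, the totals, LOI) are rebuilt using the weight values per 999.9 kg of glass at full precision, exactly as shown in the question or the answer.
Oxide-by-oxide targets in 999.9 kg melt:
  SrO: 6.410% × 999.9 = 64.09 kg
  Na2O: 1.996% × 999.9 = 19.96 kg
  SiO2: 75.66% × 999.9 = 756.5 kg
  ZrO2: 9.714% × 999.9 = 97.13 kg
  Al2O3: 6.224% × 999.9 = 62.23 kg
Mass-balance tally per oxide working from each reported weight, on the stated basis (delivered sums recover each target within answer rounding):
  SrO: 91.64·0.6994 = 64.09 kg (target 64.09 kg)
  Na2O: 178.2·0.1120 = 19.96 kg (target 19.96 kg)
  SiO2: 144.4·0.3263 + 178.2·0.6843 + 590.4·0.9950 = 756.5 kg (target 756.5 kg)
  ZrO2: 144.4·0.6727 = 97.14 kg (target 97.13 kg)
  Al2O3: 26.59·0.9960 + 178.2·0.1907 + 590.4·0.003000 = 62.24 kg (target 62.23 kg)
Consistency of the glass mass: batch Σ − ignition loss = 999.9 kg (the targets, summed, come to 999.9 kg; stated basis 999.9 kg — any gap is answer rounding).
Summing the batch: Σ batch = 1031 kg; ignition loss, Σ(batch × LOI) = 31.30 kg; glass ÷ batch gives a yield of 96.97%.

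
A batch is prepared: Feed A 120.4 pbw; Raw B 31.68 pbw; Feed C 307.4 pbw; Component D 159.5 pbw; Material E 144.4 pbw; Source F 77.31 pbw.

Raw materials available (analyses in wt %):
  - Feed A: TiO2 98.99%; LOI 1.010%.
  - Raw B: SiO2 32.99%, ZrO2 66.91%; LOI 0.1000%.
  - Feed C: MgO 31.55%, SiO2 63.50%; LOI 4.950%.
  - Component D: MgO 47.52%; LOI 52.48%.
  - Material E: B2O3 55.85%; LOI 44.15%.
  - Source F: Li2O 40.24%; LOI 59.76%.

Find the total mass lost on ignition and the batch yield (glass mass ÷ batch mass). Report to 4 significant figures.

LOI loss = 210.1 pbw; glass = 630.6 pbw; yield = 75.01%

Values along the way are shown (rounded to 4 significant digits) as written; every computation keeps exact precision at all times; exactly one rounding lands on each reported number. All derived quantities (ignition loss, the yield, totals, glass mass, the six compositions) are re-derived from the batch weights for 630.6 pbw of glass in full precision exactly as shown in the problem or the answer.
Per-material ignition loss:
  Feed A: 120.4 × 0.01010 = 1.216 pbw
  Raw B: 31.68 × 0.001000 = 0.03168 pbw
  Feed C: 307.4 × 0.04950 = 15.22 pbw
  Component D: 159.5 × 0.5248 = 83.71 pbw
  Material E: 144.4 × 0.4415 = 63.75 pbw
  Source F: 77.31 × 0.5976 = 46.20 pbw
Total LOI = 210.1 pbw
Glass = batch − LOI = 840.7 − 210.1 = 630.6 pbw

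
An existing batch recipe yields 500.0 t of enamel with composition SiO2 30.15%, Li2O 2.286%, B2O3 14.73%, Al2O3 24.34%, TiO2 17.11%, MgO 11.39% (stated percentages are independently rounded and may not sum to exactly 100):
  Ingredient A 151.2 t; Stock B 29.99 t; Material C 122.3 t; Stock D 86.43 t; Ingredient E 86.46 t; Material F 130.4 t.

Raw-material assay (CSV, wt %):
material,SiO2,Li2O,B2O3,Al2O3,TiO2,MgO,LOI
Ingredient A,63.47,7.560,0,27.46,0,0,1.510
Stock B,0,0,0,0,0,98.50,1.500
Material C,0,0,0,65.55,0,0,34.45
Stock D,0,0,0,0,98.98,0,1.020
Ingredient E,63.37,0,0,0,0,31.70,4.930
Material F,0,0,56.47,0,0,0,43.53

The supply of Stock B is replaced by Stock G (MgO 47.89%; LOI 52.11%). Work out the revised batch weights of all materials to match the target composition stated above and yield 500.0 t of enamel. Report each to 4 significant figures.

Revised batch per 500.0 t enamel:
  Ingredient A: 151.2 t
  Stock G: 61.69 t
  Material C: 122.3 t
  Stock D: 86.43 t
  Ingredient E: 86.46 t
  Material F: 130.4 t
Total batch = 638.5 t; LOI loss = 138.5 t

Working values appear rounded to four significant digits at each printed step — every computation runs at exact precision through the solve; a single rounding completes each reported figure; derived quantities are computed in full float precision (six oxide percentages, ignition loss, yield, the totals, glass mass) starting from the weights at 500.0 t of glass, exactly as printed in the question or the answer.
Target oxide masses per 500.0 t enamel:
  SiO2: 30.15% × 500.0 = 150.8 t
  Li2O: 2.286% × 500.0 = 11.43 t
  B2O3: 14.73% × 500.0 = 73.65 t
  Al2O3: 24.34% × 500.0 = 121.7 t
  TiO2: 17.11% × 500.0 = 85.55 t
  MgO: 11.39% × 500.0 = 56.95 t
Mass-balance tally per oxide per the reported batch figures, for the quoted basis mass (oxide sums agree with the targets exact up to rounding of places):
  SiO2: 151.2·0.6347 + 86.46·0.6337 = 150.8 t (target 150.8 t)
  Li2O: 151.2·0.07560 = 11.43 t (target 11.43 t)
  B2O3: 130.4·0.5647 = 73.64 t (target 73.65 t)
  Al2O3: 151.2·0.2746 + 122.3·0.6555 = 121.7 t (target 121.7 t)
  TiO2: 86.43·0.9898 = 85.55 t (target 85.55 t)
  MgO: 61.69·0.4789 + 86.46·0.3170 = 56.95 t (target 56.95 t)
Consistency of the glass mass: Σ batch − LOI loss = 500.0 t (the targets, summed, come to 500.0 t; stated basis 500.0 t — differing by rounding only).
Whole-batch sum: Σ batch = 638.5 t; LOI loss = Σ batch·LOI = 138.5 t; glass ÷ batch gives a yield of 78.31%.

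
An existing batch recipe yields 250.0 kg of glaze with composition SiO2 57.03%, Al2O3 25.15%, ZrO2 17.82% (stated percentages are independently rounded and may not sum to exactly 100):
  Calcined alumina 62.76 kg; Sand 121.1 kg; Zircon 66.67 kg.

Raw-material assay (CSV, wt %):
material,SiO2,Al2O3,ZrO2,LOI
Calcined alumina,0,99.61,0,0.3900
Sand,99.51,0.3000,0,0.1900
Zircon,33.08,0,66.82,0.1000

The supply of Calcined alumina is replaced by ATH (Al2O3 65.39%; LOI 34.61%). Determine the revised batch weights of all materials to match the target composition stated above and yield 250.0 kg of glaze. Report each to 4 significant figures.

Each numeric step keeps full float precision in every operation — intermediates are shown (rounded to four significant figures) when written out; each reported figure takes a single rounding; derived quantities (three oxide percentages, the totals, ignition loss, yield, glass mass) are computed at full precision from the batch weights for 250.0 kg of glass, as quoted within the problem or the answer.
Target oxide masses per 250.0 kg glaze:
  SiO2: 57.03% × 250.0 = 142.6 kg
  Al2O3: 25.15% × 250.0 = 62.88 kg
  ZrO2: 17.82% × 250.0 = 44.55 kg
Verifying the oxide balance on the weights just shown, versus the basis set out (each sum matches its target mass up to rounding of the answer):
  SiO2: 121.1·0.9951 + 66.67·0.3308 = 142.6 kg (target 142.6 kg)
  Al2O3: 95.60·0.6539 + 121.1·0.003000 = 62.88 kg (target 62.88 kg)
  ZrO2: 66.67·0.6682 = 44.55 kg (target 44.55 kg)
Glass mass check: total batch − LOI = 250.0 kg (targets for the oxides total 250.0 kg; versus the stated basis of 250.0 kg — gaps are rounding artifacts).
Whole-batch sum: Σ batch = 283.4 kg; Σ batch·LOI gives LOI loss = 33.38 kg; the yield ratio, glass ÷ batch: 88.22%.

Revised batch per 250.0 kg glaze:
  ATH: 95.60 kg
  Sand: 121.1 kg
  Zircon: 66.67 kg
Total batch = 283.4 kg; LOI loss = 33.38 kg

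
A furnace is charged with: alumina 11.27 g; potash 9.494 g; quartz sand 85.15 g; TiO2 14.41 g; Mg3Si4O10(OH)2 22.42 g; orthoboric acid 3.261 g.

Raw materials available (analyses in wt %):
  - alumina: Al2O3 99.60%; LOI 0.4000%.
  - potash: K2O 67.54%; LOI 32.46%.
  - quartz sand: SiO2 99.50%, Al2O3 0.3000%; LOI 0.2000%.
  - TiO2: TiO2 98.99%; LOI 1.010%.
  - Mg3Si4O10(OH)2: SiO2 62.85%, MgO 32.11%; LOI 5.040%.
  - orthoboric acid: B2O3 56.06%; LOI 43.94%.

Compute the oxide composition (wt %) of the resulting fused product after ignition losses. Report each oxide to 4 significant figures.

The working math keeps full float precision all the way through. Working values are shown rounded to 4 significant figures alongside each step; every reported result is rounded exactly once — the derived quantities (six oxide percentages, ignition loss, totals, yield, net glass mass) are rebuilt in full float precision starting from the weights for 140.0 g of glass, exactly as printed in the problem or answer text.
Mass of each oxide from the mix:
  B2O3: 3.261·0.5606 = 1.828 g
  SiO2: 85.15·0.9950 + 22.42·0.6285 = 98.82 g
  K2O: 9.494·0.6754 = 6.412 g
  MgO: 22.42·0.3211 = 7.199 g
  TiO2: 14.41·0.9899 = 14.26 g
  Al2O3: 11.27·0.9960 + 85.15·0.003000 = 11.48 g
LOI: 11.27·0.004000 + 9.494·0.3246 + 85.15·0.002000 + 14.41·0.01010 + 22.42·0.05040 + 3.261·0.4394 = 6.006 g
Glass mass = batch − LOI = 146.0 − 6.006 = 140.0 g (the oxide masses sum to this)
wt % = 100 × oxide mass / glass mass

Glass mass = 140.0 g (batch 146.0 − LOI 6.006).
Composition: B2O3 1.306%, SiO2 70.58%, K2O 4.580%, MgO 5.142%, TiO2 10.19%, Al2O3 8.200%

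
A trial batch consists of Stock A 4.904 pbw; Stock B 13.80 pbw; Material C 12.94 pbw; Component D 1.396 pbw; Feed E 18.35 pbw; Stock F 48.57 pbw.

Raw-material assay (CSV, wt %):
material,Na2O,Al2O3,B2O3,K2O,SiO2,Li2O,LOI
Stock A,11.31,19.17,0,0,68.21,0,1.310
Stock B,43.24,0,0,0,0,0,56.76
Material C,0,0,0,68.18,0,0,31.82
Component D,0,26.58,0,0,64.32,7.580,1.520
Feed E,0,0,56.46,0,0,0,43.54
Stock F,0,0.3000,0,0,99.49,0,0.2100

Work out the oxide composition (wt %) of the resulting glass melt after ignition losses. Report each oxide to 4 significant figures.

Glass mass = 79.83 pbw (batch 99.96 − LOI 20.13).
Composition: Na2O 8.169%, Al2O3 1.825%, B2O3 12.98%, K2O 11.05%, SiO2 65.84%, Li2O 0.1325%

All internal work carries full precision through the solve — mid-chain values are shown (rounded to 4 significant figures) at each printed step; every reported number takes exactly one rounding; derived quantities are carried at full precision (totals, net glass mass, the six compositions, yield, LOI) using the weight values on 79.83 pbw of glass, exactly as shown in question or answer.
Oxide-by-oxide delivered mass:
  Na2O: 4.904·0.1131 + 13.80·0.4324 = 6.522 pbw
  Al2O3: 4.904·0.1917 + 1.396·0.2658 + 48.57·0.003000 = 1.457 pbw
  B2O3: 18.35·0.5646 = 10.36 pbw
  K2O: 12.94·0.6818 = 8.822 pbw
  SiO2: 4.904·0.6821 + 1.396·0.6432 + 48.57·0.9949 = 52.57 pbw
  Li2O: 1.396·0.07580 = 0.1058 pbw
LOI: 4.904·0.01310 + 13.80·0.5676 + 12.94·0.3182 + 1.396·0.01520 + 18.35·0.4354 + 48.57·0.002100 = 20.13 pbw
Glass = total batch minus LOI = 99.96 − 20.13 = 79.83 pbw (= the summed oxide contributions)
wt %: oxide over glass, times 100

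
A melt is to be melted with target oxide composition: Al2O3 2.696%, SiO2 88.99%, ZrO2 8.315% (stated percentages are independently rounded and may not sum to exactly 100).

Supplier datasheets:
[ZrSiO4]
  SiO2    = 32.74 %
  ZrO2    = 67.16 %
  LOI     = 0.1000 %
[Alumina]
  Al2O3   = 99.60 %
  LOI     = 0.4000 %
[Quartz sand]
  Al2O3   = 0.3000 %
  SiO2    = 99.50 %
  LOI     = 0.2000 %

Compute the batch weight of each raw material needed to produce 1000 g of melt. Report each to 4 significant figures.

Values along the way are displayed (rounded to 4 significant figures) alongside each step; each numeric step runs at full float precision at all times — exactly one rounding is applied to every reported value — derived quantities, including yield, totals, net glass mass, ignition loss, three oxide percentages, are re-derived starting from the weights at 1000 g of glass at exact precision, exactly as printed in question or answer.
Target masses of each oxide per 1000 g melt:
  Al2O3: 2.696% × 1000 = 26.96 g
  SiO2: 88.99% × 1000 = 889.9 g
  ZrO2: 8.315% × 1000 = 83.15 g
Mass-balance tally per oxide per the reported batch figures, against the basis in use (sum by sum, the targets are met up to rounding of the answer):
  Al2O3: 24.50·0.9960 + 853.6·0.003000 = 26.96 g (target 26.96 g)
  SiO2: 123.8·0.3274 + 853.6·0.9950 = 889.9 g (target 889.9 g)
  ZrO2: 123.8·0.6716 = 83.14 g (target 83.15 g)
Glass mass check: net batch after ignition = 1000 g (per-oxide target masses sum to 1000 g; stated basis 1000 g — a pure rounding effect).
Adding the batch up: Σ batch = 1002 g; Σ batch·LOI gives LOI loss = 1.929 g; yield, glass over the total, = 99.81%.

Batch per 1000 g melt:
  ZrSiO4: 123.8 g
  Alumina: 24.50 g
  Quartz sand: 853.6 g
Total batch = 1002 g; LOI loss = 1.929 g; yield = 99.81%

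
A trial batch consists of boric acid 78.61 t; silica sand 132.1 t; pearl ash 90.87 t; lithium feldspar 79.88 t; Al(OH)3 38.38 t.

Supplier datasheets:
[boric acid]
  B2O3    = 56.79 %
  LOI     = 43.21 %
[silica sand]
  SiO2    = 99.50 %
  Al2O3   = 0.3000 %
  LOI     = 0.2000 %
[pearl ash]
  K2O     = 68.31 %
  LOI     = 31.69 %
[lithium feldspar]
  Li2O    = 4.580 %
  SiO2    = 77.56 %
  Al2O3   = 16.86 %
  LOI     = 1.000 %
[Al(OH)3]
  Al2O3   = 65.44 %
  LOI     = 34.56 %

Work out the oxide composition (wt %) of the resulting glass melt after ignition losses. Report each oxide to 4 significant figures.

Glass mass = 342.7 t (batch 419.8 − LOI 77.09).
Composition: B2O3 13.02%, Li2O 1.067%, SiO2 56.42%, Al2O3 11.37%, K2O 18.11%

Rounding to 4 significant figures extends to every in-between result as displayed; the working math keeps exact precision from first step to last — exactly one rounding lands on each reported number. All derived quantities (yield, totals, ignition loss, five oxide percentages, net glass mass) are computed using the weight values at 342.7 t of glass in exact precision precisely as stated by either problem or answer.
Mass of each oxide from the mix:
  B2O3: 78.61·0.5679 = 44.64 t
  Li2O: 79.88·0.04580 = 3.659 t
  SiO2: 132.1·0.9950 + 79.88·0.7756 = 193.4 t
  Al2O3: 132.1·0.003000 + 79.88·0.1686 + 38.38·0.6544 = 38.98 t
  K2O: 90.87·0.6831 = 62.07 t
LOI: 78.61·0.4321 + 132.1·0.002000 + 90.87·0.3169 + 79.88·0.01000 + 38.38·0.3456 = 77.09 t
Resulting glass, batch − LOI: 419.8 − 77.09 = 342.7 t (consistent with Σ oxide mass)
percent share: oxide ÷ glass, ×100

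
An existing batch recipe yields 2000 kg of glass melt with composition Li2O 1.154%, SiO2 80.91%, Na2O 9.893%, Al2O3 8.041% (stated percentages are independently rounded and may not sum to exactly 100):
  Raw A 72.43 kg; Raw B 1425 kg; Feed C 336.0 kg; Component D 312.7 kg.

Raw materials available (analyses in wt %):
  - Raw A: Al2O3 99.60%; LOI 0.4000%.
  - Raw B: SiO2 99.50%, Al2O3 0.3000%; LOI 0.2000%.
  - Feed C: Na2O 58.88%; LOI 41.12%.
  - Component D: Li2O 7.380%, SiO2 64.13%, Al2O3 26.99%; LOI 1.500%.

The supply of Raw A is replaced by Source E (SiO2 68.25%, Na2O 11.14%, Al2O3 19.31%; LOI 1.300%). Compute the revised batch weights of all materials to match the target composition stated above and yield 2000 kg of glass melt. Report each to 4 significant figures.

Intermediates appear, rounded to 4 significant figures, on the page. The whole derivation holds full precision at every stage. Each reported result takes just one rounding; all derived quantities, including the yield, the four compositions, totals, ignition loss, glass mass, are re-derived from the weighed amounts on 2000 kg of glass at exact precision, exactly as shown in question or answer.
Oxide mass targets, per 2000 kg glass melt:
  Li2O: 1.154% × 2000 = 23.08 kg
  SiO2: 80.91% × 2000 = 1618 kg
  Na2O: 9.893% × 2000 = 197.9 kg
  Al2O3: 8.041% × 2000 = 160.8 kg
Checking each oxide sum given the weights on record, at the basis given (delivered sums recover each target up to rounding of the answer):
  Li2O: 312.7·0.07380 = 23.08 kg (target 23.08 kg)
  SiO2: 377.6·0.6825 + 1166·0.9950 + 312.7·0.6413 = 1618 kg (target 1618 kg)
  Na2O: 377.6·0.1114 + 264.6·0.5888 = 197.9 kg (target 197.9 kg)
  Al2O3: 377.6·0.1931 + 1166·0.003000 + 312.7·0.2699 = 160.8 kg (target 160.8 kg)
Glass-mass sanity pass: batch total minus LOI = 2000 kg (summing oxide targets gives 2000 kg; with the basis standing at 2000 kg — a pure rounding effect).
Batch grand total — Σ batch = 2121 kg; Σ batch·LOI gives LOI loss = 120.7 kg; as yield: glass ÷ batch → 94.31%.

Revised batch per 2000 kg glass melt:
  Source E: 377.6 kg
  Raw B: 1166 kg
  Feed C: 264.6 kg
  Component D: 312.7 kg
Total batch = 2121 kg; LOI loss = 120.7 kg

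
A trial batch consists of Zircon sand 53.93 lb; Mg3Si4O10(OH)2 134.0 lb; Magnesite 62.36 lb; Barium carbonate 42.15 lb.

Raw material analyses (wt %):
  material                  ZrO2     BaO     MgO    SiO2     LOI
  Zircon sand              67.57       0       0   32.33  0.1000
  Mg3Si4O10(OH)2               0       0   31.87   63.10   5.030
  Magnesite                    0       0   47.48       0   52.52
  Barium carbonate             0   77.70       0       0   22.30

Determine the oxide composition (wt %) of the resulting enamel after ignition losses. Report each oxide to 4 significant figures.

Working values are printed, rounded to 4 significant digits, on the page; every computation carries full float precision at all times — a single rounding yields every reported number; all derived quantities, which include glass mass, yield, LOI, four oxide percentages, totals, are rebuilt at full float precision, as written in the problem or answer text, starting from the weights for 243.5 lb of glass.
Oxide-by-oxide delivered mass:
  ZrO2: 53.93·0.6757 = 36.44 lb
  BaO: 42.15·0.7770 = 32.75 lb
  MgO: 134.0·0.3187 + 62.36·0.4748 = 72.31 lb
  SiO2: 53.93·0.3233 + 134.0·0.6310 = 102.0 lb
LOI: 53.93·0.001000 + 134.0·0.05030 + 62.36·0.5252 + 42.15·0.2230 = 48.95 lb
Net of LOI, the glass mass = 292.4 − 48.95 = 243.5 lb (consistent with Σ oxide mass)
wt % = 100 × oxide mass / glass mass

Glass mass = 243.5 lb (batch 292.4 − LOI 48.95).
Composition: ZrO2 14.97%, BaO 13.45%, MgO 29.70%, SiO2 41.89%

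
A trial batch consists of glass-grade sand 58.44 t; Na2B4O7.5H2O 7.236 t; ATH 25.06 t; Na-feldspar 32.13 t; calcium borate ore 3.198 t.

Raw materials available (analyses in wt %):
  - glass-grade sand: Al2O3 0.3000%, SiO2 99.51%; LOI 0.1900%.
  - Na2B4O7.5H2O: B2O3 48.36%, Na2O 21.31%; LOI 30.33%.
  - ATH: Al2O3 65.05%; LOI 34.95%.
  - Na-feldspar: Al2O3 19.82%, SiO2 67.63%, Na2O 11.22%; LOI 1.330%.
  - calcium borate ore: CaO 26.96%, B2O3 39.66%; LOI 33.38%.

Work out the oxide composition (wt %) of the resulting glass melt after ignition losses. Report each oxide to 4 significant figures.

Glass mass = 113.5 t (batch 126.1 − LOI 12.56).
Composition: CaO 0.7596%, Al2O3 20.13%, B2O3 4.200%, SiO2 70.38%, Na2O 4.535%

Intermediates are displayed, with 4-significant-digit rounding, across the worked steps; the working math holds full precision end to end; each reported value is rounded exactly once — the derived quantities (the five compositions, the totals, yield, glass mass, LOI) are carried at full precision starting from the weights on 113.5 t of glass, precisely as stated by the question or the answer.
What the batch supplies per oxide:
  CaO: 3.198·0.2696 = 0.8622 t
  Al2O3: 58.44·0.003000 + 25.06·0.6505 + 32.13·0.1982 = 22.85 t
  B2O3: 7.236·0.4836 + 3.198·0.3966 = 4.768 t
  SiO2: 58.44·0.9951 + 32.13·0.6763 = 79.88 t
  Na2O: 7.236·0.2131 + 32.13·0.1122 = 5.147 t
LOI: 58.44·0.001900 + 7.236·0.3033 + 25.06·0.3495 + 32.13·0.01330 + 3.198·0.3338 = 12.56 t
Glass mass = batch − LOI = 126.1 − 12.56 = 113.5 t (matching Σ of the oxides)
percent by weight: oxide/glass ×100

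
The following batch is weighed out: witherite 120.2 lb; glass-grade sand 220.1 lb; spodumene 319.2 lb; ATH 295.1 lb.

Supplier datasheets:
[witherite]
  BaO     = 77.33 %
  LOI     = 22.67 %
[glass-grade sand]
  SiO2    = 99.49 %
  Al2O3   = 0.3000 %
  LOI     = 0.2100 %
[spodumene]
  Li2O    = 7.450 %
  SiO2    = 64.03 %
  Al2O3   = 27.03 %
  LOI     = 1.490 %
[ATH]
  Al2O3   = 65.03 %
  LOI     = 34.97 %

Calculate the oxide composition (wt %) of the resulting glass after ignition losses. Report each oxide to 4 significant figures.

Glass mass = 818.9 lb (batch 954.6 − LOI 135.7).
Composition: BaO 11.35%, Li2O 2.904%, SiO2 51.70%, Al2O3 34.05%

Intermediates are printed rounded to four significant digits at each printed step; all internal work carries full float precision at every stage. Each reported figure includes exactly one rounding; all derived quantities are carried using the weight values per 818.9 lb of glass at exact precision (glass mass, the yield, the totals, ignition loss, the four compositions), exactly as shown in the problem or the answer.
What the batch supplies per oxide:
  BaO: 120.2·0.7733 = 92.95 lb
  Li2O: 319.2·0.07450 = 23.78 lb
  SiO2: 220.1·0.9949 + 319.2·0.6403 = 423.4 lb
  Al2O3: 220.1·0.003000 + 319.2·0.2703 + 295.1·0.6503 = 278.8 lb
LOI: 120.2·0.2267 + 220.1·0.002100 + 319.2·0.01490 + 295.1·0.3497 = 135.7 lb
Resulting glass, batch − LOI: 954.6 − 135.7 = 818.9 lb (equal to the oxide-mass sum)
oxide / glass × 100 gives the wt %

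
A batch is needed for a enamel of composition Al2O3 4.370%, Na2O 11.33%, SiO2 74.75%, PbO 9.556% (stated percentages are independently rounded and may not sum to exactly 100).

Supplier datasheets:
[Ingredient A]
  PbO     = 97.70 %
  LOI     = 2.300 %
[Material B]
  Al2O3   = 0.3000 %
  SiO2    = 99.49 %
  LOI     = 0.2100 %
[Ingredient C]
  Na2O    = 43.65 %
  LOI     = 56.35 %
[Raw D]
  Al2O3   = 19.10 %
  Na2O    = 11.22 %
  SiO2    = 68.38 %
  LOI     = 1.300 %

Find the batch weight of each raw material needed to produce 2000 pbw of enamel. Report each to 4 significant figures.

Every computation holds full precision in every operation — the intermediate values are printed rounded to 4 significant figures across the worked steps; each reported result is rounded exactly once — derived quantities are rebuilt starting from the weights for 2000 pbw of glass at exact precision (yield, totals, the four compositions, ignition loss, glass mass), as quoted within the question or the answer.
Oxide mass targets, per 2000 pbw enamel:
  Al2O3: 4.370% × 2000 = 87.40 pbw
  Na2O: 11.33% × 2000 = 226.6 pbw
  SiO2: 74.75% × 2000 = 1495 pbw
  PbO: 9.556% × 2000 = 191.1 pbw
Mass-balance tally per oxide using the reported weights, per the basis as stated (every target is met by its sum inside rounding margins):
  Al2O3: 1201·0.003000 + 438.7·0.1910 = 87.39 pbw (target 87.40 pbw)
  Na2O: 406.4·0.4365 + 438.7·0.1122 = 226.6 pbw (target 226.6 pbw)
  SiO2: 1201·0.9949 + 438.7·0.6838 = 1495 pbw (target 1495 pbw)
  PbO: 195.6·0.9770 = 191.1 pbw (target 191.1 pbw)
Glass-mass sanity pass: batch total minus LOI = 2000 pbw (per-oxide target masses sum to 2000 pbw; the stated basis being 2000 pbw — rounding explains the deltas).
Batch grand total — Σ batch = 2242 pbw; LOI loss = Σ batch·LOI = 241.7 pbw; yield, glass over the total, = 89.22%.

Batch per 2000 pbw enamel:
  Ingredient A: 195.6 pbw
  Material B: 1201 pbw
  Ingredient C: 406.4 pbw
  Raw D: 438.7 pbw
Total batch = 2242 pbw; LOI loss = 241.7 pbw; yield = 89.22%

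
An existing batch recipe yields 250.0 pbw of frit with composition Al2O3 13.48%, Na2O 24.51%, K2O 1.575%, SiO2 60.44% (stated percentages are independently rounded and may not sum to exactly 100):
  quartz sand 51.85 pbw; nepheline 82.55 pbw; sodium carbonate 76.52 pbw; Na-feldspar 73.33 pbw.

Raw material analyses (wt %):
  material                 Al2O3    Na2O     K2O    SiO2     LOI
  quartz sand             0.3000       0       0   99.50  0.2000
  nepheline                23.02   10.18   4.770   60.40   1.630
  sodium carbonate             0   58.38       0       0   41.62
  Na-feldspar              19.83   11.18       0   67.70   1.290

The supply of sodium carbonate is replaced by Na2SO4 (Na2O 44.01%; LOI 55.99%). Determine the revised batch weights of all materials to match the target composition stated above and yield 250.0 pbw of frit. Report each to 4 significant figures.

Revised batch per 250.0 pbw frit:
  quartz sand: 51.85 pbw
  nepheline: 82.55 pbw
  Na2SO4: 101.5 pbw
  Na-feldspar: 73.33 pbw
Total batch = 309.2 pbw; LOI loss = 59.23 pbw

The whole derivation carries exact precision at all times — in-progress results are shown rounded to four significant figures when written out. Every reported number receives exactly one rounding — all derived quantities are rebuilt from the batch weights on 250.0 pbw of glass in full float precision (totals, four oxide percentages, ignition loss, net glass mass, the yield) as written in the question or the answer.
Oxide-by-oxide targets in 250.0 pbw frit:
  Al2O3: 13.48% × 250.0 = 33.70 pbw
  Na2O: 24.51% × 250.0 = 61.28 pbw
  K2O: 1.575% × 250.0 = 3.938 pbw
  SiO2: 60.44% × 250.0 = 151.1 pbw
Verifying the oxide balance with the batch weights as given, versus the basis set out (summed amounts equal target values exact up to rounding of places):
  Al2O3: 51.85·0.003000 + 82.55·0.2302 + 73.33·0.1983 = 33.70 pbw (target 33.70 pbw)
  Na2O: 82.55·0.1018 + 101.5·0.4401 + 73.33·0.1118 = 61.27 pbw (target 61.28 pbw)
  K2O: 82.55·0.04770 = 3.938 pbw (target 3.938 pbw)
  SiO2: 51.85·0.9950 + 82.55·0.6040 + 73.33·0.6770 = 151.1 pbw (target 151.1 pbw)
Glass-mass sanity pass: batch total minus LOI = 250.0 pbw (summing oxide targets gives 250.0 pbw; versus the stated basis of 250.0 pbw — rounding explains the deltas).
Whole-batch sum: Σ batch = 309.2 pbw; Σ batch·LOI gives LOI loss = 59.23 pbw; yield = glass ÷ total batch = 80.85%.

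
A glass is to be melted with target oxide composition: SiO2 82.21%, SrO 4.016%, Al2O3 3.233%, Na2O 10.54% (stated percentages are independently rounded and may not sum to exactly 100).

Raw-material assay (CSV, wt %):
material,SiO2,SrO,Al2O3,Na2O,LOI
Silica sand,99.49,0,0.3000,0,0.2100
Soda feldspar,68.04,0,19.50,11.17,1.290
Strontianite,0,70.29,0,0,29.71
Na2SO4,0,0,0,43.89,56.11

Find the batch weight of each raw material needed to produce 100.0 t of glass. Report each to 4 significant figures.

Mid-chain values are shown, rounded to four significant figures, within the worked lines. All arithmetic carries full precision from start to finish; each reported result is rounded once only — the derived quantities are rebuilt at exact precision (the totals, LOI, net glass mass, the yield, four oxide percentages) starting from the weights for 100.0 t of glass, as given in problem or answer.
Target masses of each oxide per 100.0 t glass:
  SiO2: 82.21% × 100.0 = 82.21 t
  SrO: 4.016% × 100.0 = 4.016 t
  Al2O3: 3.233% × 100.0 = 3.233 t
  Na2O: 10.54% × 100.0 = 10.54 t
Oxide-by-oxide audit given the weights on record, against the basis in use (oxide sums agree with the targets up to rounding of the answer):
  SiO2: 72.05·0.9949 + 15.47·0.6804 = 82.21 t (target 82.21 t)
  SrO: 5.713·0.7029 = 4.016 t (target 4.016 t)
  Al2O3: 72.05·0.003000 + 15.47·0.1950 = 3.233 t (target 3.233 t)
  Na2O: 15.47·0.1117 + 20.08·0.4389 = 10.54 t (target 10.54 t)
Glass-mass closure: the batch minus its LOI: 100.0 t (per-oxide target masses sum to 100.0 t; the stated basis being 100.0 t — differing by rounding only).
Batch total: Σ batch = 113.3 t; loss to ignition Σ batch·LOI = 13.32 t; the yield ratio, glass ÷ batch: 88.25%.

Batch per 100.0 t glass:
  Silica sand: 72.05 t
  Soda feldspar: 15.47 t
  Strontianite: 5.713 t
  Na2SO4: 20.08 t
Total batch = 113.3 t; LOI loss = 13.32 t; yield = 88.25%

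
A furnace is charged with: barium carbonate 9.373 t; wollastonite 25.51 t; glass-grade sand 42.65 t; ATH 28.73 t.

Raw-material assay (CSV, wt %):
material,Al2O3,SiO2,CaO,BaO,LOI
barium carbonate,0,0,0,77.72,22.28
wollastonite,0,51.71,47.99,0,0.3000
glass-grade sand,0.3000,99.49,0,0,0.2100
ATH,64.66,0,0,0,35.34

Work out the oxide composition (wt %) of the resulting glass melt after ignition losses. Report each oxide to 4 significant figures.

Glass mass = 93.86 t (batch 106.3 − LOI 12.41).
Composition: Al2O3 19.93%, SiO2 59.27%, CaO 13.04%, BaO 7.762%

The intermediate values are displayed rounded to 4 significant digits across the worked steps; every computation holds exact precision in every operation; every reported result takes just one rounding; the derived quantities, including the totals, ignition loss, glass mass, the yield, the four compositions, are computed using the weight values per 93.86 t of glass in full float precision, as they appear in the problem or answer text.
Delivered oxide masses:
  Al2O3: 42.65·0.003000 + 28.73·0.6466 = 18.70 t
  SiO2: 25.51·0.5171 + 42.65·0.9949 = 55.62 t
  CaO: 25.51·0.4799 = 12.24 t
  BaO: 9.373·0.7772 = 7.285 t
LOI: 9.373·0.2228 + 25.51·0.003000 + 42.65·0.002100 + 28.73·0.3534 = 12.41 t
Glass mass = batch − LOI = 106.3 − 12.41 = 93.86 t (matching Σ of the oxides)
each oxide over glass, ×100, is wt %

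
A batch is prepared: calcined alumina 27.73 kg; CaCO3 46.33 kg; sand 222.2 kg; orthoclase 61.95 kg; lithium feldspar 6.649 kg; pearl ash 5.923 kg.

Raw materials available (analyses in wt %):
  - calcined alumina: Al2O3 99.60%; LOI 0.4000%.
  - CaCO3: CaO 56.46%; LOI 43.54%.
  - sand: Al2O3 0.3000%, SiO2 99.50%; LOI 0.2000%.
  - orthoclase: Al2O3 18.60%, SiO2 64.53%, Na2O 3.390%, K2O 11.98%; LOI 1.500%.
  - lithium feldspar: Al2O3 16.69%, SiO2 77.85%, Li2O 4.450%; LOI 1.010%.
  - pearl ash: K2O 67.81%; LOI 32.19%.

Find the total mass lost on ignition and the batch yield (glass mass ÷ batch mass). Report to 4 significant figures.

LOI loss = 23.63 kg; glass = 347.2 kg; yield = 93.63%

In-progress results are printed (rounded to 4 significant figures) at each printed step. Every computation carries full precision at each step; each reported result takes exactly one rounding. All derived quantities, including yield, the six compositions, ignition loss, totals, glass mass, are re-derived starting from the weights for 347.2 kg of glass in full float precision exactly as printed in the problem or answer text.
LOI of each material in turn:
  calcined alumina: 27.73 × 0.004000 = 0.1109 kg
  CaCO3: 46.33 × 0.4354 = 20.17 kg
  sand: 222.2 × 0.002000 = 0.4444 kg
  orthoclase: 61.95 × 0.01500 = 0.9293 kg
  lithium feldspar: 6.649 × 0.01010 = 0.06715 kg
  pearl ash: 5.923 × 0.3219 = 1.907 kg
Total LOI = 23.63 kg
Glass = batch − LOI = 370.8 − 23.63 = 347.2 kg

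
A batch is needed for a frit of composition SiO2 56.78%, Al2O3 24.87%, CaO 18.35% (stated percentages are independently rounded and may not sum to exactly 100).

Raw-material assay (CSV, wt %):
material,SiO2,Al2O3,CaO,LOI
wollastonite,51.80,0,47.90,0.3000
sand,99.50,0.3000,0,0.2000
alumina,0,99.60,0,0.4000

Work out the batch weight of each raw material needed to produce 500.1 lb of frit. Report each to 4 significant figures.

Batch per 500.1 lb frit:
  wollastonite: 191.6 lb
  sand: 185.6 lb
  alumina: 124.3 lb
Total batch = 501.5 lb; LOI loss = 1.443 lb; yield = 99.71%

All arithmetic maintains exact precision at all times; intermediates are printed rounded to four significant figures in the printout — every reported result is rounded exactly once. All derived quantities (yield, ignition loss, the totals, the three compositions, net glass mass) are re-derived at full precision from the weighed amounts for 500.1 lb of glass, as set out in either problem or answer.
Target masses of each oxide per 500.1 lb frit:
  SiO2: 56.78% × 500.1 = 284.0 lb
  Al2O3: 24.87% × 500.1 = 124.4 lb
  CaO: 18.35% × 500.1 = 91.77 lb
A balance pass over the oxides, given the weights on record, under the basis named above (oxide sums agree with the targets exact up to rounding of places):
  SiO2: 191.6·0.5180 + 185.6·0.9950 = 283.9 lb (target 284.0 lb)
  Al2O3: 185.6·0.003000 + 124.3·0.9960 = 124.4 lb (target 124.4 lb)
  CaO: 191.6·0.4790 = 91.78 lb (target 91.77 lb)
Glass-mass sanity pass: total charge less LOI = 500.1 lb (per-oxide target masses sum to 500.1 lb; with the basis standing at 500.1 lb — differing by rounding only).
Whole-batch sum: Σ batch = 501.5 lb; Σ batch·LOI gives LOI loss = 1.443 lb; the yield ratio, glass ÷ batch: 99.71%.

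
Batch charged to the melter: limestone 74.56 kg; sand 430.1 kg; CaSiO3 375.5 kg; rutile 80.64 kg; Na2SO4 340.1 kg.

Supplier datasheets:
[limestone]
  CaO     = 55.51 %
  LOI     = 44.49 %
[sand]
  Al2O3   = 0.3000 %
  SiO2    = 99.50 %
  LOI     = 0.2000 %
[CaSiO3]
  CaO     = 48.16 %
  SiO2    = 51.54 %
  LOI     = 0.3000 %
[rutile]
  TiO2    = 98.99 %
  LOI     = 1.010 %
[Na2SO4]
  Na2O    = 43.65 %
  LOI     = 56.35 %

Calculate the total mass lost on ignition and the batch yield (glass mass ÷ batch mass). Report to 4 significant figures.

Full precision is held in all steps — in-progress results are shown rounded off to 4 significant digits as written; each reported number is rounded only once; derived quantities (the yield, ignition loss, net glass mass, the five compositions, totals) are recomputed at full float precision from the batch weights at 1073 kg of glass, exactly as printed in question or answer.
Loss on ignition, line by line:
  limestone: 74.56 × 0.4449 = 33.17 kg
  sand: 430.1 × 0.002000 = 0.8602 kg
  CaSiO3: 375.5 × 0.003000 = 1.127 kg
  rutile: 80.64 × 0.01010 = 0.8145 kg
  Na2SO4: 340.1 × 0.5635 = 191.6 kg
Total LOI = 227.6 kg
Glass = batch − LOI = 1301 − 227.6 = 1073 kg

LOI loss = 227.6 kg; glass = 1073 kg; yield = 82.50%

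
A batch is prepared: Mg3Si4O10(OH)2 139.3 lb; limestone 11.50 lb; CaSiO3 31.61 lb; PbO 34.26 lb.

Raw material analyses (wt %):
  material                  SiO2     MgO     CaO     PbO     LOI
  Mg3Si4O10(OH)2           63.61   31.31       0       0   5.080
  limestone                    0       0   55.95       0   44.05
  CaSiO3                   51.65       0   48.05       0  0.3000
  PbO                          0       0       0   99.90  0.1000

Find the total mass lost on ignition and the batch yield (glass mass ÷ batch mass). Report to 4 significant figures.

LOI loss = 12.27 lb; glass = 204.4 lb; yield = 94.34%

In-progress results are shown rounded to four significant digits in the working; each numeric step carries exact precision all the way through. Every reported number is rounded only once; all derived quantities are recomputed at full precision (the four compositions, glass mass, yield, LOI, totals) from the weighed amounts at 204.4 lb of glass as they appear in either problem or answer.
Ignition loss by material:
  Mg3Si4O10(OH)2: 139.3 × 0.05080 = 7.076 lb
  limestone: 11.50 × 0.4405 = 5.066 lb
  CaSiO3: 31.61 × 0.003000 = 0.09483 lb
  PbO: 34.26 × 0.001000 = 0.03426 lb
Total LOI = 12.27 lb
Glass = batch − LOI = 216.7 − 12.27 = 204.4 lb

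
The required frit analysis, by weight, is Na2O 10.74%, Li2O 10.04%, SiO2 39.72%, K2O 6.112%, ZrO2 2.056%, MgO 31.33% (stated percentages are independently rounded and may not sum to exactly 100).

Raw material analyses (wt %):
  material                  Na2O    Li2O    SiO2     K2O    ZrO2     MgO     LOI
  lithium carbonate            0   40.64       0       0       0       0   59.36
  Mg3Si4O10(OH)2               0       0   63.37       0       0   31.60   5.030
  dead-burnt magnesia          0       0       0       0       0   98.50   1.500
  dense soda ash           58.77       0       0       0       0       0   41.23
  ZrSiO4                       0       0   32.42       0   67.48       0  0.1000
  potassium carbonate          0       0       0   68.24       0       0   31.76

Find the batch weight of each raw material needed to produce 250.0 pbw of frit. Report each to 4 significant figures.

Batch per 250.0 pbw frit:
  lithium carbonate: 61.76 pbw
  Mg3Si4O10(OH)2: 152.8 pbw
  dead-burnt magnesia: 30.50 pbw
  dense soda ash: 45.69 pbw
  ZrSiO4: 7.617 pbw
  potassium carbonate: 22.39 pbw
Total batch = 320.8 pbw; LOI loss = 70.76 pbw; yield = 77.94%

Mid-chain values are printed (rounded to four significant figures) between the steps. All arithmetic carries full float precision all the way through. Each reported value is rounded just once — derived quantities, which include LOI, six oxide percentages, net glass mass, the totals, the yield, are recomputed in full float precision, as quoted within the problem or answer text, starting from the weights on 250.0 pbw of glass.
Per-oxide target masses for 250.0 pbw frit:
  Na2O: 10.74% × 250.0 = 26.85 pbw
  Li2O: 10.04% × 250.0 = 25.10 pbw
  SiO2: 39.72% × 250.0 = 99.30 pbw
  K2O: 6.112% × 250.0 = 15.28 pbw
  ZrO2: 2.056% × 250.0 = 5.140 pbw
  MgO: 31.33% × 250.0 = 78.32 pbw
Oxide-by-oxide audit applying the batch weights above, per the basis as stated (every target is met by its sum up to rounding of the answer):
  Na2O: 45.69·0.5877 = 26.85 pbw (target 26.85 pbw)
  Li2O: 61.76·0.4064 = 25.10 pbw (target 25.10 pbw)
  SiO2: 152.8·0.6337 + 7.617·0.3242 = 99.30 pbw (target 99.30 pbw)
  K2O: 22.39·0.6824 = 15.28 pbw (target 15.28 pbw)
  ZrO2: 7.617·0.6748 = 5.140 pbw (target 5.140 pbw)
  MgO: 152.8·0.3160 + 30.50·0.9850 = 78.33 pbw (target 78.32 pbw)
The glass-mass cross-check: total batch − LOI = 250.0 pbw (oxide target masses add up to 250.0 pbw; versus the stated basis of 250.0 pbw — gaps are rounding artifacts).
Whole-batch sum: Σ batch = 320.8 pbw; Σ batch·LOI gives LOI loss = 70.76 pbw; yield: glass divided by total = 77.94%.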